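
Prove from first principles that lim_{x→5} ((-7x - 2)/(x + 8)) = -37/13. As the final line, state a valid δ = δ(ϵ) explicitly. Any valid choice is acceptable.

Suppose ϵ > 0. We want δ > 0 with 0 < |x − 5| < δ ⇒ |(-7x - 2)/(x + 8) + 37/13| < ϵ.
Combining over a common denominator, (-7x - 2)/(x + 8) + 37/13 = [(-7x - 2)·13 − (-37)·(x + 8)] / [13·(x + 8)] = -54(x − 5) / (13(x + 8)).
So |(-7x - 2)/(x + 8) + 37/13| = 54|x − 5| / (13·|x + 8|).
Restrict δ ≤ 13/2. Then |x − 5| < 13/2 gives |x + 8| = |(x − 5) + 13| ≥ 13 − 13/2 = 13/2.
Hence |(-7x - 2)/(x + 8) + 37/13| < 54|x − 5|/(13·(13/2)) = (108/169)|x − 5|, which is < ϵ once |x − 5| < (169/108)ϵ.
Take δ = min(13/2, (169/108)ϵ). Then 0 < |x − 5| < δ forces both bounds, so |(-7x - 2)/(x + 8) + 37/13| < ϵ.

δ = min(13/2, (169/108)ϵ)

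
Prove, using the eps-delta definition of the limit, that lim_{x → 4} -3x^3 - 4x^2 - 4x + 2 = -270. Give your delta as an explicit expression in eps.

Let eps > 0. We want delta > 0 such that 0 < |x − 4| < delta implies |(-3x^3 - 4x^2 - 4x + 2) + 270| < eps.
(-3x^3 - 4x^2 - 4x + 2) + 270 = -3x^3 - 4x^2 - 4x + 272 = (x − 4)(-3x^2 - 16x - 68).
So |(-3x^3 - 4x^2 - 4x + 2) + 270| = |x − 4|·|-3x^2 - 16x - 68|.
Assume first that |x − 4| < 2, so |x| < 6. Then |-3x^2 - 16x - 68| ≤ 3·6^2 + 16·6 + 68 = 272.
Hence |(-3x^3 - 4x^2 - 4x + 2) + 270| ≤ 272|x − 4| < eps provided |x − 4| < eps/272.
Choosing delta = min(2, eps/272) ensures both conditions, hence |(-3x^3 - 4x^2 - 4x + 2) + 270| < eps.

delta = min(2, eps/272)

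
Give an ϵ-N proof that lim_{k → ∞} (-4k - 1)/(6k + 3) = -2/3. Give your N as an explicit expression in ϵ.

Fix ϵ > 0. For k ≥ 1, |(-4k - 1)/(6k + 3) + 2/3| = |6|/(6(6k + 3)) = 6/(6(6k + 3)).
Since 6k + 3 ≥ 6k for k ≥ 1, this is ≤ 6/(6·6k) = (1/6)/k.
So |(-4k - 1)/(6k + 3) + 2/3| < ϵ whenever k > (1/6)/ϵ.
Take N = (1/6)/ϵ. If k > N then |(-4k - 1)/(6k + 3) + 2/3| ≤ (1/6)/k < ϵ.

N = (1/6)/ϵ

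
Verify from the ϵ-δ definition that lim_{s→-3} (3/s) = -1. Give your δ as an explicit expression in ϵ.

δ = min(3/2, (3/2)ϵ)

Fix ϵ > 0. We seek δ > 0 such that 0 < |s + 3| < δ implies |3/s + 1| < ϵ.
|3/s + 1| = 3·|-3 − s|/(3·|s|) = 3|s + 3|/(3|s|).
Require δ ≤ 3/2 so that |s| > 3 − 3/2 = 3/2, hence 3|s| > 9/2.
Then |3/s + 1| < 3|s + 3|/(9/2), which is < ϵ when |s + 3| < (3/2)ϵ.
Take δ = min(3/2, (3/2)ϵ). Then 0 < |s + 3| < δ gives both |s + 3| < 3/2 and |s + 3| < (3/2)ϵ, so |3/s + 1| < ϵ.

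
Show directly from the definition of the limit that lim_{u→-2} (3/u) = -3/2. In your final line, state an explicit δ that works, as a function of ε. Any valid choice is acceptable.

Fix ε > 0. We seek δ > 0 such that 0 < |u + 2| < δ implies |3/u + 3/2| < ε.
|3/u + 3/2| = 3·|-2 − u|/(2·|u|) = 3|u + 2|/(2|u|).
Require δ ≤ 1 so that |u| > 2 − 1 = 1, hence 2|u| > 2.
Then |3/u + 3/2| < 3|u + 2|/2, which is < ε when |u + 2| < (2/3)ε.
Take δ = min(1, (2/3)ε). Then 0 < |u + 2| < δ gives both |u + 2| < 1 and |u + 2| < (2/3)ε, so |3/u + 3/2| < ε.

δ = min(1, (2/3)ε)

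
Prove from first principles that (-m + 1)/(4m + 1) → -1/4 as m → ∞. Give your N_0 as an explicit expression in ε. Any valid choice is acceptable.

Let ε > 0 be given. For m ≥ 1, |(-m + 1)/(4m + 1) + 1/4| = |5|/(4(4m + 1)) = 5/(4(4m + 1)).
Since 4m + 1 ≥ 4m for m ≥ 1, this is ≤ 5/(4·4m) = (5/16)/m.
So |(-m + 1)/(4m + 1) + 1/4| < ε whenever m > (5/16)/ε.
Take N_0 = (5/16)/ε. If m > N_0 then |(-m + 1)/(4m + 1) + 1/4| ≤ (5/16)/m < ε.

N_0 = (5/16)/ε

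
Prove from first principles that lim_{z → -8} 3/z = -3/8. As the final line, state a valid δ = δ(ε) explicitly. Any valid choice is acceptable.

Fix ε > 0. We seek δ > 0 such that 0 < |z + 8| < δ implies |3/z + 3/8| < ε.
|3/z + 3/8| = 3·|-8 − z|/(8·|z|) = 3|z + 8|/(8|z|).
Restrict δ ≤ 4. Then |z + 8| < 4 gives |z| > 4, so 8|z| > 32.
Then |3/z + 3/8| < 3|z + 8|/32, which is < ε when |z + 8| < (32/3)ε.
Take δ = min(4, (32/3)ε). Then 0 < |z + 8| < δ gives both |z + 8| < 4 and |z + 8| < (32/3)ε, so |3/z + 3/8| < ε.

δ = min(4, (32/3)ε)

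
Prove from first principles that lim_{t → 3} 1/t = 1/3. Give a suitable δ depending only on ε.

δ = min(3/2, (9/2)ε)

Let ε > 0. We seek δ > 0 such that 0 < |t − 3| < δ implies |1/t − (1/3)| < ε.
|1/t − (1/3)| = |3 − t|/(3·|t|) = |t − 3|/(3|t|).
Restrict δ ≤ 3/2. Then |t − 3| < 3/2 gives |t| > 3/2, so 3|t| > 9/2.
Then |1/t − (1/3)| < |t − 3|/(9/2), which is < ε when |t − 3| < (9/2)ε.
Take δ = min(3/2, (9/2)ε). Then 0 < |t − 3| < δ gives both |t − 3| < 3/2 and |t − 3| < (9/2)ε, so |1/t − (1/3)| < ε.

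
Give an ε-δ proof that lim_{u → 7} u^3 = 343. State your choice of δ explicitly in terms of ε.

Let ε > 0 be given. We seek δ > 0 with 0 < |u − 7| < δ ⇒ |u^3 − 343| < ε.
Factor: u^3 − 343 = (u − 7)(u^2 + 7u + 49), so |u^3 − 343| = |u − 7|·|u^2 + 7u + 49|.
Impose δ ≤ 1 so that |u| < 8; then |u^2 + 7u + 49| ≤ 169.
Hence |u^3 − 343| ≤ 169|u − 7|, which is < ε once |u − 7| < ε/169.
Take δ = min(1, ε/169). If 0 < |u − 7| < δ then both bounds hold and |u^3 − 343| ≤ 169|u − 7| < 169·(ε/169) = ε.

δ = min(1, ε/169)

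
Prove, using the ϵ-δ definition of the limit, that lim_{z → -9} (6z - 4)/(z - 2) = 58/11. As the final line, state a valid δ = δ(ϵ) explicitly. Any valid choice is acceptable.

Let ϵ > 0 be given. We want δ > 0 with 0 < |z + 9| < δ ⇒ |(6z - 4)/(z - 2) − (58/11)| < ϵ.
Combining over a common denominator, (6z - 4)/(z - 2) − (58/11) = [(6z - 4)·(-11) − (-58)·(z - 2)] / [(-11)·(z - 2)] = -8(z + 9) / ((-11)(z - 2)).
So |(6z - 4)/(z - 2) − (58/11)| = 8|z + 9| / (11·|z − 2|).
Restrict δ ≤ 11/2. Then |z + 9| < 11/2 gives |z − 2| = |(z + 9) + (-11)| ≥ 11 − 11/2 = 11/2.
Hence |(6z - 4)/(z - 2) − (58/11)| < 8|z + 9|/(11·(11/2)) = (16/121)|z + 9|, which is < ϵ once |z + 9| < (121/16)ϵ.
Take δ = min(11/2, (121/16)ϵ). Then 0 < |z + 9| < δ forces both bounds, so |(6z - 4)/(z - 2) − (58/11)| < ϵ.

δ = min(11/2, (121/16)ϵ)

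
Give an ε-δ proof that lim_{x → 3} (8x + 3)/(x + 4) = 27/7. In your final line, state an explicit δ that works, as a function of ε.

Suppose ε > 0. We want δ > 0 with 0 < |x − 3| < δ ⇒ |(8x + 3)/(x + 4) − (27/7)| < ε.
Combining over a common denominator, (8x + 3)/(x + 4) − (27/7) = [(8x + 3)·7 − 27·(x + 4)] / [7·(x + 4)] = 29(x − 3) / (7(x + 4)).
So |(8x + 3)/(x + 4) − (27/7)| = 29|x − 3| / (7·|x + 4|).
Restrict δ ≤ 7/2. Then |x − 3| < 7/2 gives |x + 4| = |(x − 3) + 7| ≥ 7 − 7/2 = 7/2.
Hence |(8x + 3)/(x + 4) − (27/7)| < 29|x − 3|/(7·(7/2)) = (58/49)|x − 3|, which is < ε once |x − 3| < (49/58)ε.
Take δ = min(7/2, (49/58)ε). Then 0 < |x − 3| < δ forces both bounds, so |(8x + 3)/(x + 4) − (27/7)| < ε.

δ = min(7/2, (49/58)ε)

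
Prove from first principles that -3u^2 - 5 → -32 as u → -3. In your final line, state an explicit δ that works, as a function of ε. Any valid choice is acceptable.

δ = min(1, ε/21)

Suppose ε > 0. We want δ > 0 such that 0 < |u + 3| < δ implies |(-3u^2 - 5) + 32| < ε.
(-3u^2 - 5) + 32 = -3u^2 + 27 = (u + 3)(-3u + 9).
So |(-3u^2 - 5) + 32| = |u + 3|·|-3u + 9|.
Require δ ≤ 1. Then |u + 3| < 1 gives |u| < 4, and by the triangle inequality |-3u + 9| ≤ 3·4 + 9 = 21.
Hence |(-3u^2 - 5) + 32| ≤ 21|u + 3| < ε provided |u + 3| < ε/21.
Choosing δ = min(1, ε/21) ensures both conditions, hence |(-3u^2 - 5) + 32| < ε.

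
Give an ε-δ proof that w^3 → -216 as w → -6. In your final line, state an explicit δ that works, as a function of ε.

δ = min(1, ε/127)

Let ε > 0. We seek δ > 0 with 0 < |w + 6| < δ ⇒ |w^3 + 216| < ε.
Factor: w^3 + 216 = (w + 6)(w^2 - 6w + 36), so |w^3 + 216| = |w + 6|·|w^2 - 6w + 36|.
Restrict δ ≤ 1. Then |w + 6| < 1 gives |w| < 7, so by the triangle inequality |w^2 - 6w + 36| ≤ 7^2 + 6·7 + 36 = 127.
Hence |w^3 + 216| ≤ 127|w + 6|, which is < ε once |w + 6| < ε/127.
Take δ = min(1, ε/127). If 0 < |w + 6| < δ then both bounds hold and |w^3 + 216| ≤ 127|w + 6| < 127·(ε/127) = ε.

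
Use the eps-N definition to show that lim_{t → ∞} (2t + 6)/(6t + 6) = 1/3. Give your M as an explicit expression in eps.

Let eps > 0 be given. We seek M > 0 such that t > M implies |(2t + 6)/(6t + 6) − (1/3)| < eps.
(2t + 6)/(6t + 6) − (1/3) = (6(2t + 6) − 2(6t + 6)) / (6(6t + 6)) = 24/(6(6t + 6)).
For t > 0 we have 6t + 6 > 6t, so |(2t + 6)/(6t + 6) − (1/3)| = 24/(6(6t + 6)) < 24/(6·6t) = (2/3)/t.
Thus |(2t + 6)/(6t + 6) − (1/3)| < eps whenever t > (2/3)/eps.
Take M = (2/3)/eps. If t > M then |(2t + 6)/(6t + 6) − (1/3)| < (2/3)/t < eps.

M = (2/3)/eps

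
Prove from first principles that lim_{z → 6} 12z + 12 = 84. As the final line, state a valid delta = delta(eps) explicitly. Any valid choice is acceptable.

delta = eps/12

Fix eps > 0. We need delta > 0 so that 0 < |z − 6| < delta implies |(12z + 12) − 84| < eps.
Since (12z + 12) − 84 = 12(z − 6), we have |(12z + 12) − 84| = 12|z − 6|.
So 12|z − 6| < eps exactly when |z − 6| < eps/12.
Take delta = eps/12. If 0 < |z − 6| < delta then |(12z + 12) − 84| = 12|z − 6| < 12·(eps/12) = eps.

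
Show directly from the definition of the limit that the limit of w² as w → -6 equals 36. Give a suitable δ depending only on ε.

δ = min(1, ε/13)

Suppose ε > 0. We seek δ > 0 with 0 < |w + 6| < δ ⇒ |w² − 36| < ε.
Factor: w² − 36 = (w + 6)(w - 6), so |w² − 36| = |w + 6|·|w - 6|.
Impose δ ≤ 1 so that |w| < 7; then |w - 6| ≤ 13.
Hence |w² − 36| ≤ 13|w + 6|, which is < ε once |w + 6| < ε/13.
Take δ = min(1, ε/13). If 0 < |w + 6| < δ then both bounds hold and |w² − 36| ≤ 13|w + 6| < 13·(ε/13) = ε.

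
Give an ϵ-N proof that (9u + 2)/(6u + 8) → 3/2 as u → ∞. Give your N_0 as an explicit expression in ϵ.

N_0 = (5/3)/ϵ

Let ϵ > 0 be given. We seek N_0 > 0 such that u > N_0 implies |(9u + 2)/(6u + 8) − (3/2)| < ϵ.
(9u + 2)/(6u + 8) − (3/2) = (6(9u + 2) − 9(6u + 8)) / (6(6u + 8)) = -60/(6(6u + 8)).
For u > 0 we have 6u + 8 > 6u, so |(9u + 2)/(6u + 8) − (3/2)| = 60/(6(6u + 8)) < 60/(6·6u) = (5/3)/u.
Thus |(9u + 2)/(6u + 8) − (3/2)| < ϵ whenever u > (5/3)/ϵ.
Take N_0 = (5/3)/ϵ. If u > N_0 then |(9u + 2)/(6u + 8) − (3/2)| < (5/3)/u < ϵ.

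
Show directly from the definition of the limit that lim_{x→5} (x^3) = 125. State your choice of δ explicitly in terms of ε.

δ = min(1, ε/91)

Suppose ε > 0. We seek δ > 0 with 0 < |x − 5| < δ ⇒ |x^3 − 125| < ε.
Factor: x^3 − 125 = (x − 5)(x^2 + 5x + 25), so |x^3 − 125| = |x − 5|·|x^2 + 5x + 25|.
Impose δ ≤ 1 so that |x| < 6; then |x^2 + 5x + 25| ≤ 91.
Hence |x^3 − 125| ≤ 91|x − 5|, which is < ε once |x − 5| < ε/91.
Take δ = min(1, ε/91). If 0 < |x − 5| < δ then both bounds hold and |x^3 − 125| ≤ 91|x − 5| < 91·(ε/91) = ε.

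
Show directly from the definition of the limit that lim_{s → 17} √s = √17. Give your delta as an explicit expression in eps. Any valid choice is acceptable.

Suppose eps > 0. We want delta > 0 such that 0 < |s − 17| < delta implies |√s − √17| < eps.
Rationalise: √s − √17 = (s − 17)/(√s + √17), so |√s − √17| = |s − 17|/(√s + √17).
Restrict delta ≤ 17 so that |s − 17| < 17 forces s > 0, and then √s + √17 > √17.
Hence |√s − √17| < |s − 17|/√17, which is < eps once |s − 17| < √17·eps.
Take delta = min(17, √17·eps). If 0 < |s − 17| < delta then s > 0 and |√s − √17| < |s − 17|/√17 < eps.

delta = min(17, √17·eps)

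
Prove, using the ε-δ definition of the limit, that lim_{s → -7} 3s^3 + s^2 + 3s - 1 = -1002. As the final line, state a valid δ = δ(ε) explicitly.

Fix ε > 0. We want δ > 0 such that 0 < |s + 7| < δ implies |(3s^3 + s^2 + 3s - 1) + 1002| < ε.
(3s^3 + s^2 + 3s - 1) + 1002 = 3s^3 + s^2 + 3s + 1001 = (s + 7)(3s^2 - 20s + 143).
So |(3s^3 + s^2 + 3s - 1) + 1002| = |s + 7|·|3s^2 - 20s + 143|.
Assume first that |s + 7| < 1, so |s| < 8. Then |3s^2 - 20s + 143| ≤ 3·8^2 + 20·8 + 143 = 495.
Hence |(3s^3 + s^2 + 3s - 1) + 1002| ≤ 495|s + 7| < ε provided |s + 7| < ε/495.
Take δ = min(1, ε/495). Then 0 < |s + 7| < δ gives both |s + 7| < 1 and |s + 7| < ε/495, so |(3s^3 + s^2 + 3s - 1) + 1002| < ε.

δ = min(1, ε/495)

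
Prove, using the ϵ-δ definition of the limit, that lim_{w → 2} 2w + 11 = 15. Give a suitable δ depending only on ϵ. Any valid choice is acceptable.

Let ϵ > 0 be given. We need δ > 0 so that 0 < |w − 2| < δ implies |(2w + 11) − 15| < ϵ.
|(2w + 11) − 15| = |2w - 4| = 2|w − 2|.
Thus it suffices that |w − 2| < ϵ/2.
Choosing δ = ϵ/2 gives |(2w + 11) − 15| = 2|w − 2| < ϵ whenever |w − 2| < δ.

δ = ϵ/2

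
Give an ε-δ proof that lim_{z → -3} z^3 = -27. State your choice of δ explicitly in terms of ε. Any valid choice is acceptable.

δ = min(1, ε/37)

Fix ε > 0. We seek δ > 0 with 0 < |z + 3| < δ ⇒ |z^3 + 27| < ε.
Factor: z^3 + 27 = (z + 3)(z^2 - 3z + 9), so |z^3 + 27| = |z + 3|·|z^2 - 3z + 9|.
Restrict δ ≤ 1. Then |z + 3| < 1 gives |z| < 4, so by the triangle inequality |z^2 - 3z + 9| ≤ 4^2 + 3·4 + 9 = 37.
Hence |z^3 + 27| ≤ 37|z + 3|, which is < ε once |z + 3| < ε/37.
Take δ = min(1, ε/37). If 0 < |z + 3| < δ then both bounds hold and |z^3 + 27| ≤ 37|z + 3| < 37·(ε/37) = ε.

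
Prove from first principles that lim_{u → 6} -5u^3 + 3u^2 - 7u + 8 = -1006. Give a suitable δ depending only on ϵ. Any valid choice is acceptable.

δ = min(1, ϵ/603)

Let ϵ > 0. We want δ > 0 such that 0 < |u − 6| < δ implies |(-5u^3 + 3u^2 - 7u + 8) + 1006| < ϵ.
(-5u^3 + 3u^2 - 7u + 8) + 1006 = -5u^3 + 3u^2 - 7u + 1014 = (u − 6)(-5u^2 - 27u - 169).
So |(-5u^3 + 3u^2 - 7u + 8) + 1006| = |u − 6|·|-5u^2 - 27u - 169|.
Assume first that |u − 6| < 1, so |u| < 7. Then |-5u^2 - 27u - 169| ≤ 5·7^2 + 27·7 + 169 = 603.
Hence |(-5u^3 + 3u^2 - 7u + 8) + 1006| ≤ 603|u − 6| < ϵ provided |u − 6| < ϵ/603.
Choosing δ = min(1, ϵ/603) ensures both conditions, hence |(-5u^3 + 3u^2 - 7u + 8) + 1006| < ϵ.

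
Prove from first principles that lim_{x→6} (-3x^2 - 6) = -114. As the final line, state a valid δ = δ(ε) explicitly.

Fix ε > 0. We want δ > 0 such that 0 < |x − 6| < δ implies |(-3x^2 - 6) + 114| < ε.
(-3x^2 - 6) + 114 = -3x^2 + 108 = (x − 6)(-3x - 18).
So |(-3x^2 - 6) + 114| = |x − 6|·|-3x - 18|.
Require δ ≤ 1. Then |x − 6| < 1 gives |x| < 7, and by the triangle inequality |-3x - 18| ≤ 3·7 + 18 = 39.
Hence |(-3x^2 - 6) + 114| ≤ 39|x − 6| < ε provided |x − 6| < ε/39.
Take δ = min(1, ε/39). Then 0 < |x − 6| < δ gives both |x − 6| < 1 and |x − 6| < ε/39, so |(-3x^2 - 6) + 114| < ε.

δ = min(1, ε/39)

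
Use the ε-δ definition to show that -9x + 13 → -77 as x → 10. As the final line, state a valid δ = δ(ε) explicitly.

Let ε > 0. We need δ > 0 so that 0 < |x − 10| < δ implies |(-9x + 13) + 77| < ε.
|(-9x + 13) + 77| = |-9x + 90| = 9|x − 10|.
So 9|x − 10| < ε exactly when |x − 10| < ε/9.
Take δ = ε/9. If 0 < |x − 10| < δ then |(-9x + 13) + 77| = 9|x − 10| < 9·(ε/9) = ε.

δ = ε/9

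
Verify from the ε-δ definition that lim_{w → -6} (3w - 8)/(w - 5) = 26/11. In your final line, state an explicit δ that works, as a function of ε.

δ = min(11/2, (121/14)ε)

Let ε > 0 be given. We want δ > 0 with 0 < |w + 6| < δ ⇒ |(3w - 8)/(w - 5) − (26/11)| < ε.
Combining over a common denominator, (3w - 8)/(w - 5) − (26/11) = [(3w - 8)·(-11) − (-26)·(w - 5)] / [(-11)·(w - 5)] = -7(w + 6) / ((-11)(w - 5)).
So |(3w - 8)/(w - 5) − (26/11)| = 7|w + 6| / (11·|w − 5|).
Restrict δ ≤ 11/2. Then |w + 6| < 11/2 gives |w − 5| = |(w + 6) + (-11)| ≥ 11 − 11/2 = 11/2.
Hence |(3w - 8)/(w - 5) − (26/11)| < 7|w + 6|/(11·(11/2)) = (14/121)|w + 6|, which is < ε once |w + 6| < (121/14)ε.
Take δ = min(11/2, (121/14)ε). Then 0 < |w + 6| < δ forces both bounds, so |(3w - 8)/(w - 5) − (26/11)| < ε.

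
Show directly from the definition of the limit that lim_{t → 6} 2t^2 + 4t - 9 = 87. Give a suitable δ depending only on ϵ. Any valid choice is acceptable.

δ = min(1, ϵ/30)

Let ϵ > 0 be given. We want δ > 0 such that 0 < |t − 6| < δ implies |(2t^2 + 4t - 9) − 87| < ϵ.
(2t^2 + 4t - 9) − 87 = 2t^2 + 4t - 96 = (t − 6)(2t + 16).
So |(2t^2 + 4t - 9) − 87| = |t − 6|·|2t + 16|.
Require δ ≤ 1. Then |t − 6| < 1 gives |t| < 7, and by the triangle inequality |2t + 16| ≤ 2·7 + 16 = 30.
Hence |(2t^2 + 4t - 9) − 87| ≤ 30|t − 6| < ϵ provided |t − 6| < ϵ/30.
Choosing δ = min(1, ϵ/30) ensures both conditions, hence |(2t^2 + 4t - 9) − 87| < ϵ.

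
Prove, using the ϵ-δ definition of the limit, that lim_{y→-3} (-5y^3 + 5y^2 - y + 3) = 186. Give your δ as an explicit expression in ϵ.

Suppose ϵ > 0. We want δ > 0 such that 0 < |y + 3| < δ implies |(-5y^3 + 5y^2 - y + 3) − 186| < ϵ.
(-5y^3 + 5y^2 - y + 3) − 186 = -5y^3 + 5y^2 - y - 183 = (y + 3)(-5y^2 + 20y - 61).
So |(-5y^3 + 5y^2 - y + 3) − 186| = |y + 3|·|-5y^2 + 20y - 61|.
Assume first that |y + 3| < 2, so |y| < 5. Then |-5y^2 + 20y - 61| ≤ 5·5^2 + 20·5 + 61 = 286.
Hence |(-5y^3 + 5y^2 - y + 3) − 186| ≤ 286|y + 3| < ϵ provided |y + 3| < ϵ/286.
Choosing δ = min(2, ϵ/286) ensures both conditions, hence |(-5y^3 + 5y^2 - y + 3) − 186| < ϵ.

δ = min(2, ϵ/286)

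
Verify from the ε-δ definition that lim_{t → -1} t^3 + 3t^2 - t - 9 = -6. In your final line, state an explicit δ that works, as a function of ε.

Fix ε > 0. We want δ > 0 such that 0 < |t + 1| < δ implies |(t^3 + 3t^2 - t - 9) + 6| < ε.
(t^3 + 3t^2 - t - 9) + 6 = t^3 + 3t^2 - t - 3 = (t + 1)(t^2 + 2t - 3).
So |(t^3 + 3t^2 - t - 9) + 6| = |t + 1|·|t^2 + 2t - 3|.
Assume first that |t + 1| < 1, so |t| < 2. Then |t^2 + 2t - 3| ≤ 2^2 + 2·2 + 3 = 11.
Hence |(t^3 + 3t^2 - t - 9) + 6| ≤ 11|t + 1| < ε provided |t + 1| < ε/11.
Take δ = min(1, ε/11). Then 0 < |t + 1| < δ gives both |t + 1| < 1 and |t + 1| < ε/11, so |(t^3 + 3t^2 - t - 9) + 6| < ε.

δ = min(1, ε/11)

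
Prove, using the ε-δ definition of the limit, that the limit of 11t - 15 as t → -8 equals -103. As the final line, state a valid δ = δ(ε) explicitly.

Suppose ε > 0. We need δ > 0 so that 0 < |t + 8| < δ implies |(11t - 15) + 103| < ε.
|(11t - 15) + 103| = |11t + 88| = 11|t + 8|.
So 11|t + 8| < ε exactly when |t + 8| < ε/11.
Take δ = ε/11. If 0 < |t + 8| < δ then |(11t - 15) + 103| = 11|t + 8| < 11·(ε/11) = ε.

δ = ε/11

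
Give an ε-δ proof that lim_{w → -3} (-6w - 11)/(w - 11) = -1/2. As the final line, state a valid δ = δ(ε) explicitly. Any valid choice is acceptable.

Suppose ε > 0. We want δ > 0 with 0 < |w + 3| < δ ⇒ |(-6w - 11)/(w - 11) + 1/2| < ε.
Combining over a common denominator, (-6w - 11)/(w - 11) + 1/2 = [(-6w - 11)·(-14) − 7·(w - 11)] / [(-14)·(w - 11)] = 77(w + 3) / ((-14)(w - 11)).
So |(-6w - 11)/(w - 11) + 1/2| = 77|w + 3| / (14·|w − 11|).
Require δ ≤ 7, so |w − 11| ≥ |-14| − |w + 3| > 14 − 7 = 7.
Hence |(-6w - 11)/(w - 11) + 1/2| < 77|w + 3|/(14·7) = (11/14)|w + 3|, which is < ε once |w + 3| < (14/11)ε.
Take δ = min(7, (14/11)ε). Then 0 < |w + 3| < δ forces both bounds, so |(-6w - 11)/(w - 11) + 1/2| < ε.

δ = min(7, (14/11)ε)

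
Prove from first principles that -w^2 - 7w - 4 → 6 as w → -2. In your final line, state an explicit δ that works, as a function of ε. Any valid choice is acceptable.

δ = min(1, ε/8)

Let ε > 0 be given. We want δ > 0 such that 0 < |w + 2| < δ implies |(-w^2 - 7w - 4) − 6| < ε.
(-w^2 - 7w - 4) − 6 = -w^2 - 7w - 10 = (w + 2)(-w - 5).
So |(-w^2 - 7w - 4) − 6| = |w + 2|·|-w - 5|.
Assume first that |w + 2| < 1, so |w| < 3. Then |-w - 5| ≤ 3 + 5 = 8.
Hence |(-w^2 - 7w - 4) − 6| ≤ 8|w + 2| < ε provided |w + 2| < ε/8.
Choosing δ = min(1, ε/8) ensures both conditions, hence |(-w^2 - 7w - 4) − 6| < ε.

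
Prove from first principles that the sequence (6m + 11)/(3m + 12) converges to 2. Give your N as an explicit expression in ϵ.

Suppose ϵ > 0. For m ≥ 1, |(6m + 11)/(3m + 12) − 2| = |-39|/(3(3m + 12)) = 39/(3(3m + 12)).
Since 3m + 12 ≥ 3m for m ≥ 1, this is ≤ 39/(3·3m) = (13/3)/m.
So |(6m + 11)/(3m + 12) − 2| < ϵ whenever m > (13/3)/ϵ.
Take N = (13/3)/ϵ. If m > N then |(6m + 11)/(3m + 12) − 2| ≤ (13/3)/m < ϵ.

N = (13/3)/ϵ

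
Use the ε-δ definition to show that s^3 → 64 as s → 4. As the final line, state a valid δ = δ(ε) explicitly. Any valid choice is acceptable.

δ = min(1, ε/61)

Fix ε > 0. We seek δ > 0 with 0 < |s − 4| < δ ⇒ |s^3 − 64| < ε.
Factor: s^3 − 64 = (s − 4)(s^2 + 4s + 16), so |s^3 − 64| = |s − 4|·|s^2 + 4s + 16|.
Restrict δ ≤ 1. Then |s − 4| < 1 gives |s| < 5, so by the triangle inequality |s^2 + 4s + 16| ≤ 5^2 + 4·5 + 16 = 61.
Hence |s^3 − 64| ≤ 61|s − 4|, which is < ε once |s − 4| < ε/61.
Take δ = min(1, ε/61). If 0 < |s − 4| < δ then both bounds hold and |s^3 − 64| ≤ 61|s − 4| < 61·(ε/61) = ε.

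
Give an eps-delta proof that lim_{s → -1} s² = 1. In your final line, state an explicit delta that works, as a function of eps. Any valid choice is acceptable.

delta = min(2, eps/4)

Suppose eps > 0. We seek delta > 0 with 0 < |s + 1| < delta ⇒ |s² − 1| < eps.
Factor: s² − 1 = (s + 1)(s - 1), so |s² − 1| = |s + 1|·|s - 1|.
Restrict delta ≤ 2. Then |s + 1| < 2 gives |s| < 3, so by the triangle inequality |s - 1| ≤ 3 + 1 = 4.
Hence |s² − 1| ≤ 4|s + 1|, which is < eps once |s + 1| < eps/4.
Take delta = min(2, eps/4). If 0 < |s + 1| < delta then both bounds hold and |s² − 1| ≤ 4|s + 1| < 4·(eps/4) = eps.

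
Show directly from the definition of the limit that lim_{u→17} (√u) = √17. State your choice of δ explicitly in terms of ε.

δ = min(17, √17·ε)

Fix ε > 0. We want δ > 0 such that 0 < |u − 17| < δ implies |√u − √17| < ε.
Rationalise: √u − √17 = (u − 17)/(√u + √17), so |√u − √17| = |u − 17|/(√u + √17).
Restrict δ ≤ 17 so that |u − 17| < 17 forces u > 0, and then √u + √17 > √17.
Hence |√u − √17| < |u − 17|/√17, which is < ε once |u − 17| < √17·ε.
Take δ = min(17, √17·ε). If 0 < |u − 17| < δ then u > 0 and |√u − √17| < |u − 17|/√17 < ε.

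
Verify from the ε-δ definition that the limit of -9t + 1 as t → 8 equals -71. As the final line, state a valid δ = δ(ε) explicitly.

Suppose ε > 0. We need δ > 0 so that 0 < |t − 8| < δ implies |(-9t + 1) + 71| < ε.
|(-9t + 1) + 71| = |-9t + 72| = 9|t − 8|.
So 9|t − 8| < ε exactly when |t − 8| < ε/9.
Choosing δ = ε/9 gives |(-9t + 1) + 71| = 9|t − 8| < ε whenever |t − 8| < δ.

δ = ε/9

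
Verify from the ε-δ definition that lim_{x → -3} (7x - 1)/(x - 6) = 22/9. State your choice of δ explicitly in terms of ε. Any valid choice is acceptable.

Let ε > 0. We want δ > 0 with 0 < |x + 3| < δ ⇒ |(7x - 1)/(x - 6) − (22/9)| < ε.
Combining over a common denominator, (7x - 1)/(x - 6) − (22/9) = [(7x - 1)·(-9) − (-22)·(x - 6)] / [(-9)·(x - 6)] = -41(x + 3) / ((-9)(x - 6)).
So |(7x - 1)/(x - 6) − (22/9)| = 41|x + 3| / (9·|x − 6|).
Restrict δ ≤ 9/2. Then |x + 3| < 9/2 gives |x − 6| = |(x + 3) + (-9)| ≥ 9 − 9/2 = 9/2.
Hence |(7x - 1)/(x - 6) − (22/9)| < 41|x + 3|/(9·(9/2)) = (82/81)|x + 3|, which is < ε once |x + 3| < (81/82)ε.
Take δ = min(9/2, (81/82)ε). Then 0 < |x + 3| < δ forces both bounds, so |(7x - 1)/(x - 6) − (22/9)| < ε.

δ = min(9/2, (81/82)ε)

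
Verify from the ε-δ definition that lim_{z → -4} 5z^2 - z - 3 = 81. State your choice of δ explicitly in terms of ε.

Suppose ε > 0. We want δ > 0 such that 0 < |z + 4| < δ implies |(5z^2 - z - 3) − 81| < ε.
(5z^2 - z - 3) − 81 = 5z^2 - z - 84 = (z + 4)(5z - 21).
So |(5z^2 - z - 3) − 81| = |z + 4|·|5z - 21|.
Assume first that |z + 4| < 1, so |z| < 5. Then |5z - 21| ≤ 5·5 + 21 = 46.
Hence |(5z^2 - z - 3) − 81| ≤ 46|z + 4| < ε provided |z + 4| < ε/46.
Take δ = min(1, ε/46). Then 0 < |z + 4| < δ gives both |z + 4| < 1 and |z + 4| < ε/46, so |(5z^2 - z - 3) − 81| < ε.

δ = min(1, ε/46)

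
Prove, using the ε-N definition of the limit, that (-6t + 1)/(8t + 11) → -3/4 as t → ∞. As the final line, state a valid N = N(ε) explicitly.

Let ε > 0 be given. We seek N > 0 such that t > N implies |(-6t + 1)/(8t + 11) + 3/4| < ε.
(-6t + 1)/(8t + 11) + 3/4 = (8(-6t + 1) − (-6)(8t + 11)) / (8(8t + 11)) = 74/(8(8t + 11)).
For t > 0 we have 8t + 11 > 8t, so |(-6t + 1)/(8t + 11) + 3/4| = 74/(8(8t + 11)) < 74/(8·8t) = (37/32)/t.
Thus |(-6t + 1)/(8t + 11) + 3/4| < ε whenever t > (37/32)/ε.
Take N = (37/32)/ε. If t > N then |(-6t + 1)/(8t + 11) + 3/4| < (37/32)/t < ε.

N = (37/32)/ε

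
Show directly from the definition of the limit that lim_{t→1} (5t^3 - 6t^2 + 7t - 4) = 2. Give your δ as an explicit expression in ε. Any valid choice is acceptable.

Let ε > 0. We want δ > 0 such that 0 < |t − 1| < δ implies |(5t^3 - 6t^2 + 7t - 4) − 2| < ε.
(5t^3 - 6t^2 + 7t - 4) − 2 = 5t^3 - 6t^2 + 7t - 6 = (t − 1)(5t^2 - t + 6).
So |(5t^3 - 6t^2 + 7t - 4) − 2| = |t − 1|·|5t^2 - t + 6|.
Assume first that |t − 1| < 2, so |t| < 3. Then |5t^2 - t + 6| ≤ 5·3^2 + 3 + 6 = 54.
Hence |(5t^3 - 6t^2 + 7t - 4) − 2| ≤ 54|t − 1| < ε provided |t − 1| < ε/54.
Choosing δ = min(2, ε/54) ensures both conditions, hence |(5t^3 - 6t^2 + 7t - 4) − 2| < ε.

δ = min(2, ε/54)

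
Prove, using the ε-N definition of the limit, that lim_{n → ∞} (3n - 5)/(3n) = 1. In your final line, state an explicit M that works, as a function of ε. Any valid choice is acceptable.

Suppose ε > 0. For n ≥ 1, |(3n - 5)/(3n) − 1| = |-15|/(3(3n)) = 15/(3(3n)).
Since 3n ≥ 3n for n ≥ 1, this is ≤ 15/(3·3n) = (5/3)/n.
So |(3n - 5)/(3n) − 1| < ε whenever n > (5/3)/ε.
Take M = (5/3)/ε. If n > M then |(3n - 5)/(3n) − 1| ≤ (5/3)/n < ε.

M = (5/3)/ε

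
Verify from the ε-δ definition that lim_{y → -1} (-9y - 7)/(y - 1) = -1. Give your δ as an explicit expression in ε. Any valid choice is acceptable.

Suppose ε > 0. We want δ > 0 with 0 < |y + 1| < δ ⇒ |(-9y - 7)/(y - 1) + 1| < ε.
Combining over a common denominator, (-9y - 7)/(y - 1) + 1 = [(-9y - 7)·(-2) − 2·(y - 1)] / [(-2)·(y - 1)] = 16(y + 1) / ((-2)(y - 1)).
So |(-9y - 7)/(y - 1) + 1| = 16|y + 1| / (2·|y − 1|).
Require δ ≤ 1, so |y − 1| ≥ |-2| − |y + 1| > 2 − 1 = 1.
Hence |(-9y - 7)/(y - 1) + 1| < 16|y + 1|/(2·1) = 8|y + 1|, which is < ε once |y + 1| < (1/8)ε.
Take δ = min(1, (1/8)ε). Then 0 < |y + 1| < δ forces both bounds, so |(-9y - 7)/(y - 1) + 1| < ε.

δ = min(1, (1/8)ε)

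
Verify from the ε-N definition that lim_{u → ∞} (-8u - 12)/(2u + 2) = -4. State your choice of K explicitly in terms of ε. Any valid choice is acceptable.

K = 2/ε

Fix ε > 0. We seek K > 0 such that u > K implies |(-8u - 12)/(2u + 2) + 4| < ε.
(-8u - 12)/(2u + 2) + 4 = (2(-8u - 12) − (-8)(2u + 2)) / (2(2u + 2)) = -8/(2(2u + 2)).
For u > 0 we have 2u + 2 > 2u, so |(-8u - 12)/(2u + 2) + 4| = 8/(2(2u + 2)) < 8/(2·2u) = 2/u.
Thus |(-8u - 12)/(2u + 2) + 4| < ε whenever u > 2/ε.
Take K = 2/ε. If u > K then |(-8u - 12)/(2u + 2) + 4| < 2/u < ε.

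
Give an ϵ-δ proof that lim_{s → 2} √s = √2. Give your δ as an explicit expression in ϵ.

δ = min(2, √2·ϵ)

Let ϵ > 0. We want δ > 0 such that 0 < |s − 2| < δ implies |√s − √2| < ϵ.
Rationalise: √s − √2 = (s − 2)/(√s + √2), so |√s − √2| = |s − 2|/(√s + √2).
Restrict δ ≤ 2 so that |s − 2| < 2 forces s > 0, and then √s + √2 > √2.
Hence |√s − √2| < |s − 2|/√2, which is < ϵ once |s − 2| < √2·ϵ.
Take δ = min(2, √2·ϵ). If 0 < |s − 2| < δ then s > 0 and |√s − √2| < |s − 2|/√2 < ϵ.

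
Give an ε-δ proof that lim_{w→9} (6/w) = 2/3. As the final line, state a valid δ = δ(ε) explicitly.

Let ε > 0. We seek δ > 0 such that 0 < |w − 9| < δ implies |6/w − (2/3)| < ε.
|6/w − (2/3)| = 6·|9 − w|/(9·|w|) = 6|w − 9|/(9|w|).
Restrict δ ≤ 9/2. Then |w − 9| < 9/2 gives |w| > 9/2, so 9|w| > 81/2.
Then |6/w − (2/3)| < 6|w − 9|/(81/2), which is < ε when |w − 9| < (27/4)ε.
Take δ = min(9/2, (27/4)ε). Then 0 < |w − 9| < δ gives both |w − 9| < 9/2 and |w − 9| < (27/4)ε, so |6/w − (2/3)| < ε.

δ = min(9/2, (27/4)ε)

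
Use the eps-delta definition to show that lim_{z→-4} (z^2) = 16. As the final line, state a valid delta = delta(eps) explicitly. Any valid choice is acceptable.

Let eps > 0. We seek delta > 0 with 0 < |z + 4| < delta ⇒ |z^2 − 16| < eps.
Factor: z^2 − 16 = (z + 4)(z - 4), so |z^2 − 16| = |z + 4|·|z - 4|.
Impose delta ≤ 2 so that |z| < 6; then |z - 4| ≤ 10.
Hence |z^2 − 16| ≤ 10|z + 4|, which is < eps once |z + 4| < eps/10.
Take delta = min(2, eps/10). If 0 < |z + 4| < delta then both bounds hold and |z^2 − 16| ≤ 10|z + 4| < 10·(eps/10) = eps.

delta = min(2, eps/10)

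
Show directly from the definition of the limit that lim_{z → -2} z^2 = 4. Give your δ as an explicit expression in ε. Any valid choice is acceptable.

δ = min(1, ε/5)

Let ε > 0. We seek δ > 0 with 0 < |z + 2| < δ ⇒ |z^2 − 4| < ε.
Factor: z^2 − 4 = (z + 2)(z - 2), so |z^2 − 4| = |z + 2|·|z - 2|.
Impose δ ≤ 1 so that |z| < 3; then |z - 2| ≤ 5.
Hence |z^2 − 4| ≤ 5|z + 2|, which is < ε once |z + 2| < ε/5.
Take δ = min(1, ε/5). If 0 < |z + 2| < δ then both bounds hold and |z^2 − 4| ≤ 5|z + 2| < 5·(ε/5) = ε.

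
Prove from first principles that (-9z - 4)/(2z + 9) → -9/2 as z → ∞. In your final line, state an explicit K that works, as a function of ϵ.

K = (73/4)/ϵ

Fix ϵ > 0. We seek K > 0 such that z > K implies |(-9z - 4)/(2z + 9) + 9/2| < ϵ.
(-9z - 4)/(2z + 9) + 9/2 = (2(-9z - 4) − (-9)(2z + 9)) / (2(2z + 9)) = 73/(2(2z + 9)).
For z > 0 we have 2z + 9 > 2z, so |(-9z - 4)/(2z + 9) + 9/2| = 73/(2(2z + 9)) < 73/(2·2z) = (73/4)/z.
Thus |(-9z - 4)/(2z + 9) + 9/2| < ϵ whenever z > (73/4)/ϵ.
Take K = (73/4)/ϵ. If z > K then |(-9z - 4)/(2z + 9) + 9/2| < (73/4)/z < ϵ.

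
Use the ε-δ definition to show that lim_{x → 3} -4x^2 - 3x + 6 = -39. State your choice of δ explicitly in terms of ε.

Let ε > 0. We want δ > 0 such that 0 < |x − 3| < δ implies |(-4x^2 - 3x + 6) + 39| < ε.
(-4x^2 - 3x + 6) + 39 = -4x^2 - 3x + 45 = (x − 3)(-4x - 15).
So |(-4x^2 - 3x + 6) + 39| = |x − 3|·|-4x - 15|.
Require δ ≤ 1. Then |x − 3| < 1 gives |x| < 4, and by the triangle inequality |-4x - 15| ≤ 4·4 + 15 = 31.
Hence |(-4x^2 - 3x + 6) + 39| ≤ 31|x − 3| < ε provided |x − 3| < ε/31.
Take δ = min(1, ε/31). Then 0 < |x − 3| < δ gives both |x − 3| < 1 and |x − 3| < ε/31, so |(-4x^2 - 3x + 6) + 39| < ε.

δ = min(1, ε/31)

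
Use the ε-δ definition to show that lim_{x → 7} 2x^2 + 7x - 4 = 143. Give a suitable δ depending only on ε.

Suppose ε > 0. We want δ > 0 such that 0 < |x − 7| < δ implies |(2x^2 + 7x - 4) − 143| < ε.
(2x^2 + 7x - 4) − 143 = 2x^2 + 7x - 147 = (x − 7)(2x + 21).
So |(2x^2 + 7x - 4) − 143| = |x − 7|·|2x + 21|.
Require δ ≤ 1. Then |x − 7| < 1 gives |x| < 8, and by the triangle inequality |2x + 21| ≤ 2·8 + 21 = 37.
Hence |(2x^2 + 7x - 4) − 143| ≤ 37|x − 7| < ε provided |x − 7| < ε/37.
Take δ = min(1, ε/37). Then 0 < |x − 7| < δ gives both |x − 7| < 1 and |x − 7| < ε/37, so |(2x^2 + 7x - 4) − 143| < ε.

δ = min(1, ε/37)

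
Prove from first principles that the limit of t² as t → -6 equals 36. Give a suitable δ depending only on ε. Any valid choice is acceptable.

Suppose ε > 0. We seek δ > 0 with 0 < |t + 6| < δ ⇒ |t² − 36| < ε.
Factor: t² − 36 = (t + 6)(t - 6), so |t² − 36| = |t + 6|·|t - 6|.
Restrict δ ≤ 1. Then |t + 6| < 1 gives |t| < 7, so by the triangle inequality |t - 6| ≤ 7 + 6 = 13.
Hence |t² − 36| ≤ 13|t + 6|, which is < ε once |t + 6| < ε/13.
Take δ = min(1, ε/13). If 0 < |t + 6| < δ then both bounds hold and |t² − 36| ≤ 13|t + 6| < 13·(ε/13) = ε.

δ = min(1, ε/13)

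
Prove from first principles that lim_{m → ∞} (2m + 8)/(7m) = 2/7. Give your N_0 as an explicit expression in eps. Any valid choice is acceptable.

N_0 = (8/7)/eps

Let eps > 0 be given. For m ≥ 1, |(2m + 8)/(7m) − (2/7)| = |56|/(7(7m)) = 56/(7(7m)).
Since 7m ≥ 7m for m ≥ 1, this is ≤ 56/(7·7m) = (8/7)/m.
So |(2m + 8)/(7m) − (2/7)| < eps whenever m > (8/7)/eps.
Take N_0 = (8/7)/eps. If m > N_0 then |(2m + 8)/(7m) − (2/7)| ≤ (8/7)/m < eps.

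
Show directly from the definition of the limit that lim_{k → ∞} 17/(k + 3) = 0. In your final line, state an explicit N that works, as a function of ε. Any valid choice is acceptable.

N = 17/ε

Let ε > 0 be given. For k ≥ 1, |17/(k + 3) − 0| = 17/(k + 3) ≤ 17/k.
We need 17/k < ε, i.e. k > 17/ε.
Take N = 17/ε. If k > N then |17/(k + 3)| ≤ 17/k < ε.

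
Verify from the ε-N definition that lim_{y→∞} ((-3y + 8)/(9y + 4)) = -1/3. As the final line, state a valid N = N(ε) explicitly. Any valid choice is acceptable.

N = (28/27)/ε

Let ε > 0. We seek N > 0 such that y > N implies |(-3y + 8)/(9y + 4) + 1/3| < ε.
(-3y + 8)/(9y + 4) + 1/3 = (9(-3y + 8) − (-3)(9y + 4)) / (9(9y + 4)) = 84/(9(9y + 4)).
For y > 0 we have 9y + 4 > 9y, so |(-3y + 8)/(9y + 4) + 1/3| = 84/(9(9y + 4)) < 84/(9·9y) = (28/27)/y.
Thus |(-3y + 8)/(9y + 4) + 1/3| < ε whenever y > (28/27)/ε.
Take N = (28/27)/ε. If y > N then |(-3y + 8)/(9y + 4) + 1/3| < (28/27)/y < ε.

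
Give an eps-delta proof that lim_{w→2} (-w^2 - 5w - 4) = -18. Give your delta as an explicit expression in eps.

Let eps > 0 be given. We want delta > 0 such that 0 < |w − 2| < delta implies |(-w^2 - 5w - 4) + 18| < eps.
(-w^2 - 5w - 4) + 18 = -w^2 - 5w + 14 = (w − 2)(-w - 7).
So |(-w^2 - 5w - 4) + 18| = |w − 2|·|-w - 7|.
Assume first that |w − 2| < 1, so |w| < 3. Then |-w - 7| ≤ 3 + 7 = 10.
Hence |(-w^2 - 5w - 4) + 18| ≤ 10|w − 2| < eps provided |w − 2| < eps/10.
Choosing delta = min(1, eps/10) ensures both conditions, hence |(-w^2 - 5w - 4) + 18| < eps.

delta = min(1, eps/10)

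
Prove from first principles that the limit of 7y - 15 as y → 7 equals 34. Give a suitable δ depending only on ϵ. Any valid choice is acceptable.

δ = ϵ/7

Suppose ϵ > 0. We need δ > 0 so that 0 < |y − 7| < δ implies |(7y - 15) − 34| < ϵ.
|(7y - 15) − 34| = |7y - 49| = 7|y − 7|.
So 7|y − 7| < ϵ exactly when |y − 7| < ϵ/7.
Choosing δ = ϵ/7 gives |(7y - 15) − 34| = 7|y − 7| < ϵ whenever |y − 7| < δ.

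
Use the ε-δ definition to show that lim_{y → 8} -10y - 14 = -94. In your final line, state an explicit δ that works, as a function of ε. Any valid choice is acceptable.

δ = ε/10

Fix ε > 0. We need δ > 0 so that 0 < |y − 8| < δ implies |(-10y - 14) + 94| < ε.
|(-10y - 14) + 94| = |-10y + 80| = 10|y − 8|.
Thus it suffices that |y − 8| < ε/10.
Choosing δ = ε/10 gives |(-10y - 14) + 94| = 10|y − 8| < ε whenever |y − 8| < δ.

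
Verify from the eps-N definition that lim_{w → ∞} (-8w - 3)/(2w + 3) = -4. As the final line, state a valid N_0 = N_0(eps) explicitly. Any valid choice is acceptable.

N_0 = (9/2)/eps

Suppose eps > 0. We seek N_0 > 0 such that w > N_0 implies |(-8w - 3)/(2w + 3) + 4| < eps.
(-8w - 3)/(2w + 3) + 4 = (2(-8w - 3) − (-8)(2w + 3)) / (2(2w + 3)) = 18/(2(2w + 3)).
For w > 0 we have 2w + 3 > 2w, so |(-8w - 3)/(2w + 3) + 4| = 18/(2(2w + 3)) < 18/(2·2w) = (9/2)/w.
Thus |(-8w - 3)/(2w + 3) + 4| < eps whenever w > (9/2)/eps.
Take N_0 = (9/2)/eps. If w > N_0 then |(-8w - 3)/(2w + 3) + 4| < (9/2)/w < eps.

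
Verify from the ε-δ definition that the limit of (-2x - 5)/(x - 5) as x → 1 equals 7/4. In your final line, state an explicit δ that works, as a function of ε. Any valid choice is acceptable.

Let ε > 0. We want δ > 0 with 0 < |x − 1| < δ ⇒ |(-2x - 5)/(x - 5) − (7/4)| < ε.
Combining over a common denominator, (-2x - 5)/(x - 5) − (7/4) = [(-2x - 5)·(-4) − (-7)·(x - 5)] / [(-4)·(x - 5)] = 15(x − 1) / ((-4)(x - 5)).
So |(-2x - 5)/(x - 5) − (7/4)| = 15|x − 1| / (4·|x − 5|).
Restrict δ ≤ 2. Then |x − 1| < 2 gives |x − 5| = |(x − 1) + (-4)| ≥ 4 − 2 = 2.
Hence |(-2x - 5)/(x - 5) − (7/4)| < 15|x − 1|/(4·2) = (15/8)|x − 1|, which is < ε once |x − 1| < (8/15)ε.
Take δ = min(2, (8/15)ε). Then 0 < |x − 1| < δ forces both bounds, so |(-2x - 5)/(x - 5) − (7/4)| < ε.

δ = min(2, (8/15)ε)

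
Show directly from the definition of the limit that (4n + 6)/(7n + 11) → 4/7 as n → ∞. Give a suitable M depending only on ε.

Fix ε > 0. For n ≥ 1, |(4n + 6)/(7n + 11) − (4/7)| = |-2|/(7(7n + 11)) = 2/(7(7n + 11)).
Since 7n + 11 ≥ 7n for n ≥ 1, this is ≤ 2/(7·7n) = (2/49)/n.
So |(4n + 6)/(7n + 11) − (4/7)| < ε whenever n > (2/49)/ε.
Take M = (2/49)/ε. If n > M then |(4n + 6)/(7n + 11) − (4/7)| ≤ (2/49)/n < ε.

M = (2/49)/ε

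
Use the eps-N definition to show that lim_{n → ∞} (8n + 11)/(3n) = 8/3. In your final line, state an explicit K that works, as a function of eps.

K = (11/3)/eps

Let eps > 0. For n ≥ 1, |(8n + 11)/(3n) − (8/3)| = |33|/(3(3n)) = 33/(3(3n)).
Since 3n ≥ 3n for n ≥ 1, this is ≤ 33/(3·3n) = (11/3)/n.
So |(8n + 11)/(3n) − (8/3)| < eps whenever n > (11/3)/eps.
Take K = (11/3)/eps. If n > K then |(8n + 11)/(3n) − (8/3)| ≤ (11/3)/n < eps.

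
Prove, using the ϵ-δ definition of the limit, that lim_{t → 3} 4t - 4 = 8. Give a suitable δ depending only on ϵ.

δ = ϵ/4

Suppose ϵ > 0. We need δ > 0 so that 0 < |t − 3| < δ implies |(4t - 4) − 8| < ϵ.
|(4t - 4) − 8| = |4t - 12| = 4|t − 3|.
Thus it suffices that |t − 3| < ϵ/4.
Take δ = ϵ/4. If 0 < |t − 3| < δ then |(4t - 4) − 8| = 4|t − 3| < 4·(ϵ/4) = ϵ.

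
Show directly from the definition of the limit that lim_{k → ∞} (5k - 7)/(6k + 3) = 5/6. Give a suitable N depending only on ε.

N = (19/12)/ε

Suppose ε > 0. For k ≥ 1, |(5k - 7)/(6k + 3) − (5/6)| = |-57|/(6(6k + 3)) = 57/(6(6k + 3)).
Since 6k + 3 ≥ 6k for k ≥ 1, this is ≤ 57/(6·6k) = (19/12)/k.
So |(5k - 7)/(6k + 3) − (5/6)| < ε whenever k > (19/12)/ε.
Take N = (19/12)/ε. If k > N then |(5k - 7)/(6k + 3) − (5/6)| ≤ (19/12)/k < ε.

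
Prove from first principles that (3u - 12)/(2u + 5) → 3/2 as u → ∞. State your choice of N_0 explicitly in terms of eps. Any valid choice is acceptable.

Let eps > 0 be given. We seek N_0 > 0 such that u > N_0 implies |(3u - 12)/(2u + 5) − (3/2)| < eps.
(3u - 12)/(2u + 5) − (3/2) = (2(3u - 12) − 3(2u + 5)) / (2(2u + 5)) = -39/(2(2u + 5)).
For u > 0 we have 2u + 5 > 2u, so |(3u - 12)/(2u + 5) − (3/2)| = 39/(2(2u + 5)) < 39/(2·2u) = (39/4)/u.
Thus |(3u - 12)/(2u + 5) − (3/2)| < eps whenever u > (39/4)/eps.
Take N_0 = (39/4)/eps. If u > N_0 then |(3u - 12)/(2u + 5) − (3/2)| < (39/4)/u < eps.

N_0 = (39/4)/eps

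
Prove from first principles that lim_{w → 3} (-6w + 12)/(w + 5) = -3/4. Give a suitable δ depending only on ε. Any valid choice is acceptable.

δ = min(4, (16/21)ε)

Fix ε > 0. We want δ > 0 with 0 < |w − 3| < δ ⇒ |(-6w + 12)/(w + 5) + 3/4| < ε.
Combining over a common denominator, (-6w + 12)/(w + 5) + 3/4 = [(-6w + 12)·8 − (-6)·(w + 5)] / [8·(w + 5)] = -42(w − 3) / (8(w + 5)).
So |(-6w + 12)/(w + 5) + 3/4| = 42|w − 3| / (8·|w + 5|).
Require δ ≤ 4, so |w + 5| ≥ |8| − |w − 3| > 8 − 4 = 4.
Hence |(-6w + 12)/(w + 5) + 3/4| < 42|w − 3|/(8·4) = (21/16)|w − 3|, which is < ε once |w − 3| < (16/21)ε.
Take δ = min(4, (16/21)ε). Then 0 < |w − 3| < δ forces both bounds, so |(-6w + 12)/(w + 5) + 3/4| < ε.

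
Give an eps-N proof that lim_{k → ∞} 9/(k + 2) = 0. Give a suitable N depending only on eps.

N = 9/eps

Let eps > 0. For k ≥ 1, |9/(k + 2) − 0| = 9/(k + 2) ≤ 9/k.
We need 9/k < eps, i.e. k > 9/eps.
Take N = 9/eps. If k > N then |9/(k + 2)| ≤ 9/k < eps.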